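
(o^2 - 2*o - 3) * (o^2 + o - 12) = o^4 - o^3 - 17*o^2 + 21*o + 36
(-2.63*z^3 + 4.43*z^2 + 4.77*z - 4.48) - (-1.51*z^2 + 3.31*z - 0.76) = -2.63*z^3 + 5.94*z^2 + 1.46*z - 3.72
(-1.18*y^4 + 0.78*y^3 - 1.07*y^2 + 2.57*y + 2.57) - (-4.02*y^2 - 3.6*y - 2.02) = -1.18*y^4 + 0.78*y^3 + 2.95*y^2 + 6.17*y + 4.59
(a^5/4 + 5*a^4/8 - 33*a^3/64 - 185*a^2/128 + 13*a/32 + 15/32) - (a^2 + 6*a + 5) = a^5/4 + 5*a^4/8 - 33*a^3/64 - 313*a^2/128 - 179*a/32 - 145/32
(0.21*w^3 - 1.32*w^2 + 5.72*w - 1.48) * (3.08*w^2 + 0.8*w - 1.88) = 0.6468*w^5 - 3.8976*w^4 + 16.1668*w^3 + 2.4992*w^2 - 11.9376*w + 2.7824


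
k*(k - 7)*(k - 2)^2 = k^4 - 11*k^3 + 32*k^2 - 28*k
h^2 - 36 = (h - 6)*(h + 6)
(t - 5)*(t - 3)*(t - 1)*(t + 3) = t^4 - 6*t^3 - 4*t^2 + 54*t - 45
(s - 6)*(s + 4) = s^2 - 2*s - 24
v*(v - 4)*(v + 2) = v^3 - 2*v^2 - 8*v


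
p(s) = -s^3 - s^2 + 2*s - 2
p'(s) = -3*s^2 - 2*s + 2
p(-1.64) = -3.56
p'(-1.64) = -2.79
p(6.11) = -255.21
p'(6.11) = -122.22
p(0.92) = -1.79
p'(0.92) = -2.38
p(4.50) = -104.38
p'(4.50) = -67.75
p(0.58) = -1.37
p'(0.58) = -0.17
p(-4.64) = 67.09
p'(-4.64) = -53.31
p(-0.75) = -3.64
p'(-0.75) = 1.81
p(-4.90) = 81.84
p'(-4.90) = -60.23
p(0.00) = -2.00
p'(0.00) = 2.00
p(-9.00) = 628.00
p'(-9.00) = -223.00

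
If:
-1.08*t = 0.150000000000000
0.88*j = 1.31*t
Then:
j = -0.21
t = -0.14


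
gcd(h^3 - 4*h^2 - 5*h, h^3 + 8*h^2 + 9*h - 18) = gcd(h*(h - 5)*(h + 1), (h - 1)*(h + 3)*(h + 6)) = 1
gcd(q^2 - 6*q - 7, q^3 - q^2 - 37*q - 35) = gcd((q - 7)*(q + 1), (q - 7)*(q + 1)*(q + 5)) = q^2 - 6*q - 7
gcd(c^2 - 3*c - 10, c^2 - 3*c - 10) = c^2 - 3*c - 10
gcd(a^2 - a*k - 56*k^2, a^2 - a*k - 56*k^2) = a^2 - a*k - 56*k^2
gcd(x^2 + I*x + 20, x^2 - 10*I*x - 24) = x - 4*I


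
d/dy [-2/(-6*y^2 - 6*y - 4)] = 3*(-2*y - 1)/(3*y^2 + 3*y + 2)^2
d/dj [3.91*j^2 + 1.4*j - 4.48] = 7.82*j + 1.4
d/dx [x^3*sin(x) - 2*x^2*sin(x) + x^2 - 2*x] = x^3*cos(x) + 3*x^2*sin(x) - 2*x^2*cos(x) - 4*x*sin(x) + 2*x - 2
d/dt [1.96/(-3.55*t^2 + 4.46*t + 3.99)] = (13.916*t - 8.7416)/(-3.55*t^2 + 4.46*t + 3.99)^2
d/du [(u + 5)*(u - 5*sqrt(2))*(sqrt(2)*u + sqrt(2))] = 3*sqrt(2)*u^2 - 20*u + 12*sqrt(2)*u - 60 + 5*sqrt(2)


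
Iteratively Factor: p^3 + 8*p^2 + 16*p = (p + 4)*(p^2 + 4*p) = p*(p + 4)*(p + 4)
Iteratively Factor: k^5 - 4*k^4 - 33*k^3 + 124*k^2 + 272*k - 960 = (k - 5)*(k^4 + k^3 - 28*k^2 - 16*k + 192) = (k - 5)*(k - 3)*(k^3 + 4*k^2 - 16*k - 64) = (k - 5)*(k - 4)*(k - 3)*(k^2 + 8*k + 16) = (k - 5)*(k - 4)*(k - 3)*(k + 4)*(k + 4)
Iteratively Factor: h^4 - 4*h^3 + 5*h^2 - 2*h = (h - 1)*(h^3 - 3*h^2 + 2*h) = (h - 1)^2*(h^2 - 2*h) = (h - 2)*(h - 1)^2*(h)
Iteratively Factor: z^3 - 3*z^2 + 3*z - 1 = (z - 1)*(z^2 - 2*z + 1) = (z - 1)^2*(z - 1)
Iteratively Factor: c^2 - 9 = (c + 3)*(c - 3)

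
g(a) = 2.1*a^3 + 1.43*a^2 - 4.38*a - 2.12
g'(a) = 6.3*a^2 + 2.86*a - 4.38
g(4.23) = 163.88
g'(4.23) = 120.44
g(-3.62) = -67.14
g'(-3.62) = 67.82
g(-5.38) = -264.18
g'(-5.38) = 162.58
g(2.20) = 17.53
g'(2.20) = 32.40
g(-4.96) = -201.47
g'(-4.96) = 136.42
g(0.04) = -2.29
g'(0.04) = -4.26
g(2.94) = 50.73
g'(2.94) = 58.48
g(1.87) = 8.42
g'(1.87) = 23.00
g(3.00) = 54.31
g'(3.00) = 60.90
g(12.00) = 3780.04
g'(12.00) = 937.14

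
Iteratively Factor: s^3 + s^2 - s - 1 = (s + 1)*(s^2 - 1) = (s - 1)*(s + 1)*(s + 1)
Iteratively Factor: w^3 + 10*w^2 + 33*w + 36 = (w + 4)*(w^2 + 6*w + 9) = (w + 3)*(w + 4)*(w + 3)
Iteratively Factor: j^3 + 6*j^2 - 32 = (j + 4)*(j^2 + 2*j - 8) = (j - 2)*(j + 4)*(j + 4)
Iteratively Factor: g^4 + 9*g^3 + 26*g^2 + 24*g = (g + 2)*(g^3 + 7*g^2 + 12*g) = (g + 2)*(g + 3)*(g^2 + 4*g) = g*(g + 2)*(g + 3)*(g + 4)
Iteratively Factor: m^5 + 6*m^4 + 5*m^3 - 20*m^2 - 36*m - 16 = (m - 2)*(m^4 + 8*m^3 + 21*m^2 + 22*m + 8) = (m - 2)*(m + 1)*(m^3 + 7*m^2 + 14*m + 8) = (m - 2)*(m + 1)*(m + 2)*(m^2 + 5*m + 4) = (m - 2)*(m + 1)*(m + 2)*(m + 4)*(m + 1)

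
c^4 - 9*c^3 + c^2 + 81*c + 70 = (c - 7)*(c - 5)*(c + 1)*(c + 2)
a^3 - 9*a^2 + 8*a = a*(a - 8)*(a - 1)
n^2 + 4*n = n*(n + 4)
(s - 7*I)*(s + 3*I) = s^2 - 4*I*s + 21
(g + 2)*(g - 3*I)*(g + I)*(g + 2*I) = g^4 + 2*g^3 + 7*g^2 + 14*g + 6*I*g + 12*I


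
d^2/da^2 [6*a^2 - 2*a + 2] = 12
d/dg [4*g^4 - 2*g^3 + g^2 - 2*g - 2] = 16*g^3 - 6*g^2 + 2*g - 2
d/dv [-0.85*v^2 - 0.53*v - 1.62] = -1.7*v - 0.53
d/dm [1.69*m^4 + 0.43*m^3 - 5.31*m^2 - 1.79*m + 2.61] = 6.76*m^3 + 1.29*m^2 - 10.62*m - 1.79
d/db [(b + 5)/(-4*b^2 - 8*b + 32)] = (-b^2 - 2*b + 2*(b + 1)*(b + 5) + 8)/(4*(b^2 + 2*b - 8)^2)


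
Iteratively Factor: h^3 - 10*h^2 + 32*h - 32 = (h - 4)*(h^2 - 6*h + 8) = (h - 4)^2*(h - 2)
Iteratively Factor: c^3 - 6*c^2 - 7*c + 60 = (c - 5)*(c^2 - c - 12) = (c - 5)*(c - 4)*(c + 3)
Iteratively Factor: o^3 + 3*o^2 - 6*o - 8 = (o - 2)*(o^2 + 5*o + 4) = (o - 2)*(o + 1)*(o + 4)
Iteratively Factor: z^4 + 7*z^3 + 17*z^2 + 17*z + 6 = (z + 3)*(z^3 + 4*z^2 + 5*z + 2) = (z + 1)*(z + 3)*(z^2 + 3*z + 2) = (z + 1)*(z + 2)*(z + 3)*(z + 1)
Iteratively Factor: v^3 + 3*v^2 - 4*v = (v + 4)*(v^2 - v) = (v - 1)*(v + 4)*(v)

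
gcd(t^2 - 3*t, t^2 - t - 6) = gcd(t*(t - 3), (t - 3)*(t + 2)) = t - 3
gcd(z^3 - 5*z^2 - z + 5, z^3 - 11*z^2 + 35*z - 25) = z^2 - 6*z + 5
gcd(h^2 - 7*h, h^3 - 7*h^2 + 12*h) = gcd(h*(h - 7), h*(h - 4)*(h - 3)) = h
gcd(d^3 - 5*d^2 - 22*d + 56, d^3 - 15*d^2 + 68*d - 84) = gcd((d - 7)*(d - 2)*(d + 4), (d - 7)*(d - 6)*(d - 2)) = d^2 - 9*d + 14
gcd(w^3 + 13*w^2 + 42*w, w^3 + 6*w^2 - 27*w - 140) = w + 7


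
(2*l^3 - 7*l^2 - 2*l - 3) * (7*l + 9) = 14*l^4 - 31*l^3 - 77*l^2 - 39*l - 27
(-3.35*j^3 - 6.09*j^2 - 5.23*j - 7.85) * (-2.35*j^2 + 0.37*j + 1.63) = 7.8725*j^5 + 13.072*j^4 + 4.5767*j^3 + 6.5857*j^2 - 11.4294*j - 12.7955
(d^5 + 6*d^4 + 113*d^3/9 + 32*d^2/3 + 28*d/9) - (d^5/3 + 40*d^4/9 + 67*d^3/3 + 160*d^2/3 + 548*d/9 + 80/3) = 2*d^5/3 + 14*d^4/9 - 88*d^3/9 - 128*d^2/3 - 520*d/9 - 80/3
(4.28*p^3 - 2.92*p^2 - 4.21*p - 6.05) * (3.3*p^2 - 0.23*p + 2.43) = 14.124*p^5 - 10.6204*p^4 - 2.821*p^3 - 26.0923*p^2 - 8.8388*p - 14.7015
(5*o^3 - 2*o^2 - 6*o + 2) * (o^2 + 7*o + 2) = 5*o^5 + 33*o^4 - 10*o^3 - 44*o^2 + 2*o + 4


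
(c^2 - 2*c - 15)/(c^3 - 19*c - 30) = 1/(c + 2)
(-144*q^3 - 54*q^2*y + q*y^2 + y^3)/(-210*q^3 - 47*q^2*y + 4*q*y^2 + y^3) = (-24*q^2 - 5*q*y + y^2)/(-35*q^2 - 2*q*y + y^2)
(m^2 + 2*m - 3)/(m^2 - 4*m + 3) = (m + 3)/(m - 3)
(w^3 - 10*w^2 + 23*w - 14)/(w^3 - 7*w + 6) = (w - 7)/(w + 3)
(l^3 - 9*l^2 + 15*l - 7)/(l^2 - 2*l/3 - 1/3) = 3*(l^2 - 8*l + 7)/(3*l + 1)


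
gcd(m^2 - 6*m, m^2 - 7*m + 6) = m - 6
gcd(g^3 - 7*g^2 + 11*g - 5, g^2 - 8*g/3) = 1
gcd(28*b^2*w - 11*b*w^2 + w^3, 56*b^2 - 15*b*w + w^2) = -7*b + w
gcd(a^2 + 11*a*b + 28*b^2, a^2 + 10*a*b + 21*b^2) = a + 7*b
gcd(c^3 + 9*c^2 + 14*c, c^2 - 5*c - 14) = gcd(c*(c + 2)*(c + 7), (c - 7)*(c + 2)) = c + 2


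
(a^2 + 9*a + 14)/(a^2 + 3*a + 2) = (a + 7)/(a + 1)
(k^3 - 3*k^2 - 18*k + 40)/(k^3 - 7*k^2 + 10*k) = (k + 4)/k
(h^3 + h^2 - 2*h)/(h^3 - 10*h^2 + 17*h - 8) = h*(h + 2)/(h^2 - 9*h + 8)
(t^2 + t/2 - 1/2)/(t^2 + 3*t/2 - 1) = (t + 1)/(t + 2)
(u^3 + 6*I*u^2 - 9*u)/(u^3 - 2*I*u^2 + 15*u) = (u + 3*I)/(u - 5*I)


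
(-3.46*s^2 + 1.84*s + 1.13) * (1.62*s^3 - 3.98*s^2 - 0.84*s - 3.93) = -5.6052*s^5 + 16.7516*s^4 - 2.5862*s^3 + 7.5548*s^2 - 8.1804*s - 4.4409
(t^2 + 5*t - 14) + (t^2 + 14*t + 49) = 2*t^2 + 19*t + 35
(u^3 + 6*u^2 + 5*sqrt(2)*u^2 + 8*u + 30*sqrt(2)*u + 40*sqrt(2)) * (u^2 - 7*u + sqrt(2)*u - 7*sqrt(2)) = u^5 - u^4 + 6*sqrt(2)*u^4 - 24*u^3 - 6*sqrt(2)*u^3 - 204*sqrt(2)*u^2 - 66*u^2 - 336*sqrt(2)*u - 340*u - 560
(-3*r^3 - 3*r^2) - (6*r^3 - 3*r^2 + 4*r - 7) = -9*r^3 - 4*r + 7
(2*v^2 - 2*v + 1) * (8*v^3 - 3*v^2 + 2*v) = 16*v^5 - 22*v^4 + 18*v^3 - 7*v^2 + 2*v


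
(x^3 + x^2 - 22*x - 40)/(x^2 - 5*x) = x + 6 + 8/x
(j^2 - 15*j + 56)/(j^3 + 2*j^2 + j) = (j^2 - 15*j + 56)/(j*(j^2 + 2*j + 1))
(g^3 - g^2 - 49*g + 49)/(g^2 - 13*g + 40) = (g^3 - g^2 - 49*g + 49)/(g^2 - 13*g + 40)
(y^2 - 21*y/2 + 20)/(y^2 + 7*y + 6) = (y^2 - 21*y/2 + 20)/(y^2 + 7*y + 6)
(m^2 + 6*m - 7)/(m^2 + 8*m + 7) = (m - 1)/(m + 1)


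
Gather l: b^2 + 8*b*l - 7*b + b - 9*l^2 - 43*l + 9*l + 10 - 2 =b^2 - 6*b - 9*l^2 + l*(8*b - 34) + 8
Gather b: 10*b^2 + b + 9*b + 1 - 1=10*b^2 + 10*b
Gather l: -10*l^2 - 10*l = -10*l^2 - 10*l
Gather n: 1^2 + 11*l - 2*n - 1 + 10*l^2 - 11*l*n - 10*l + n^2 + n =10*l^2 + l + n^2 + n*(-11*l - 1)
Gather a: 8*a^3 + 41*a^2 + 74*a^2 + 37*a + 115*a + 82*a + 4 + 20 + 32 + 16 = 8*a^3 + 115*a^2 + 234*a + 72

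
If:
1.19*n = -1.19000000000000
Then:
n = -1.00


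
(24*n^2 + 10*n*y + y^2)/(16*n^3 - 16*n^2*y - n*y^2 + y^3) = (6*n + y)/(4*n^2 - 5*n*y + y^2)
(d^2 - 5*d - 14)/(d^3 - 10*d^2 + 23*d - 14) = (d + 2)/(d^2 - 3*d + 2)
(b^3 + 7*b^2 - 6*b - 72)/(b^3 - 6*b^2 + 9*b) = (b^2 + 10*b + 24)/(b*(b - 3))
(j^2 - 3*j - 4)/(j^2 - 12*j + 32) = (j + 1)/(j - 8)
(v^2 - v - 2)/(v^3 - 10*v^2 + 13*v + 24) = (v - 2)/(v^2 - 11*v + 24)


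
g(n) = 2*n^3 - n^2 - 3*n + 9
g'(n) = 6*n^2 - 2*n - 3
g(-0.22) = 9.59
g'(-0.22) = -2.27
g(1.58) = 9.65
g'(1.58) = 8.82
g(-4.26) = -150.99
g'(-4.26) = 114.41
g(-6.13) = -470.88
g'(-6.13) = 234.72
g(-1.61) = 2.89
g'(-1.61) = 15.77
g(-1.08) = 8.55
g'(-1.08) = 6.16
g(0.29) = 8.09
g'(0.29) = -3.08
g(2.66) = 31.59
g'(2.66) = 34.13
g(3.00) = 45.00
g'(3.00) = 45.00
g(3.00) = 45.00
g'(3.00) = 45.00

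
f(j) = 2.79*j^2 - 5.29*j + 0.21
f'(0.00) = -5.29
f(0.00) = 0.21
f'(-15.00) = -88.99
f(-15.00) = 707.31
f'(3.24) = 12.79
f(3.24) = 12.36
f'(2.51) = 8.72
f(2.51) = 4.51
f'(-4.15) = -28.45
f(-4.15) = 70.21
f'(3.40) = 13.68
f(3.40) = 14.48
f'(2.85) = 10.61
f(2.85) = 7.80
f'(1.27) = 1.80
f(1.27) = -2.01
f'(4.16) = 17.92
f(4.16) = 26.49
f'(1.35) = 2.24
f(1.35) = -1.85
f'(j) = 5.58*j - 5.29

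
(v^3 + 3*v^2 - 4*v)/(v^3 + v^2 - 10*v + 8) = v/(v - 2)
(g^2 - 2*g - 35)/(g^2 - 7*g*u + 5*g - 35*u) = (7 - g)/(-g + 7*u)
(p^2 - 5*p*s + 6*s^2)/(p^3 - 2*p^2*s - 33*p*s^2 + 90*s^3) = (p - 2*s)/(p^2 + p*s - 30*s^2)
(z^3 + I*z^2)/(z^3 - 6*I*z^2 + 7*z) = z/(z - 7*I)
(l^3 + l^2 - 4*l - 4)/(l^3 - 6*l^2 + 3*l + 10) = (l + 2)/(l - 5)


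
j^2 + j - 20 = (j - 4)*(j + 5)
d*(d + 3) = d^2 + 3*d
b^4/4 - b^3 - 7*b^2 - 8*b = b*(b/2 + 1)^2*(b - 8)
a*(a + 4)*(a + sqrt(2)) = a^3 + sqrt(2)*a^2 + 4*a^2 + 4*sqrt(2)*a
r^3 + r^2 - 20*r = r*(r - 4)*(r + 5)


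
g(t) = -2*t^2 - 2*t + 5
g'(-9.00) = 34.00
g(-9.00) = -139.00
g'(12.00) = -50.00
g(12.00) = -307.00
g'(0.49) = -3.96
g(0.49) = 3.54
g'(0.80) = -5.20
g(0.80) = 2.12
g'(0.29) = -3.16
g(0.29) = 4.25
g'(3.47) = -15.88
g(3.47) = -26.02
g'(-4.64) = 16.56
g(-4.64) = -28.78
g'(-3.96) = 13.84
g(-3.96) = -18.44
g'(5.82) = -25.28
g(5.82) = -74.38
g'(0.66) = -4.64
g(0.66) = 2.81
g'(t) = -4*t - 2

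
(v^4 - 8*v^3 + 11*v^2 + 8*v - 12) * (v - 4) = v^5 - 12*v^4 + 43*v^3 - 36*v^2 - 44*v + 48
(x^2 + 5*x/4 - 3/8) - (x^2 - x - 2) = 9*x/4 + 13/8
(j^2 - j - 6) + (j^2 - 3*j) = 2*j^2 - 4*j - 6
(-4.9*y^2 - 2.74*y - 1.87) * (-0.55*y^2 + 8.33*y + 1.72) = 2.695*y^4 - 39.31*y^3 - 30.2237*y^2 - 20.2899*y - 3.2164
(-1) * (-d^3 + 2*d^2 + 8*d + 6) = d^3 - 2*d^2 - 8*d - 6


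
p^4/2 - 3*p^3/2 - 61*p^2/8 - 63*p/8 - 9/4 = (p/2 + 1/2)*(p - 6)*(p + 1/2)*(p + 3/2)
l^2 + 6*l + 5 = (l + 1)*(l + 5)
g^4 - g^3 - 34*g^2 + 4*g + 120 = (g - 6)*(g - 2)*(g + 2)*(g + 5)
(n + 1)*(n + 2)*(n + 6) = n^3 + 9*n^2 + 20*n + 12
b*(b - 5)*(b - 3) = b^3 - 8*b^2 + 15*b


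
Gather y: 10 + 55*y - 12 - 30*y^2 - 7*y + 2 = -30*y^2 + 48*y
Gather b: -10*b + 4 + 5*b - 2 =2 - 5*b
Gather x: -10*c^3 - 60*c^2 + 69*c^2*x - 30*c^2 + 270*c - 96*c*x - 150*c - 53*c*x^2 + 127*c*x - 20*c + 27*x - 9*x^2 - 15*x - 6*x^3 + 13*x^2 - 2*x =-10*c^3 - 90*c^2 + 100*c - 6*x^3 + x^2*(4 - 53*c) + x*(69*c^2 + 31*c + 10)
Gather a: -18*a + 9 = 9 - 18*a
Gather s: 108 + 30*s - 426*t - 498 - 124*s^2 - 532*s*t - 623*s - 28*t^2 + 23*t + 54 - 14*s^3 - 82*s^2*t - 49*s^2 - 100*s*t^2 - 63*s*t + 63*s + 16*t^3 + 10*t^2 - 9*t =-14*s^3 + s^2*(-82*t - 173) + s*(-100*t^2 - 595*t - 530) + 16*t^3 - 18*t^2 - 412*t - 336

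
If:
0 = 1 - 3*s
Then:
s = 1/3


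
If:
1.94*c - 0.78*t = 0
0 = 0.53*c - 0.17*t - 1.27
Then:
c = 11.85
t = 29.47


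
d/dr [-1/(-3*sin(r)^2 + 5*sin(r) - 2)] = (5 - 6*sin(r))*cos(r)/(3*sin(r)^2 - 5*sin(r) + 2)^2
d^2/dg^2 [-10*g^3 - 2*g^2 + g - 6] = -60*g - 4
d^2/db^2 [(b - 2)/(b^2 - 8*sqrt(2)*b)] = 2*(b^3 - 6*b^2 + 48*sqrt(2)*b - 256)/(b^3*(b^3 - 24*sqrt(2)*b^2 + 384*b - 1024*sqrt(2)))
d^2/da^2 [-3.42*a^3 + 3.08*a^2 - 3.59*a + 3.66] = 6.16 - 20.52*a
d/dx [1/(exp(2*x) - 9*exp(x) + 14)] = (9 - 2*exp(x))*exp(x)/(exp(2*x) - 9*exp(x) + 14)^2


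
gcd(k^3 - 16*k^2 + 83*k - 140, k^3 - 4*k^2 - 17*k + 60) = k - 5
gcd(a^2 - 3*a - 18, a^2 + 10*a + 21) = a + 3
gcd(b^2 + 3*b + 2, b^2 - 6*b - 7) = b + 1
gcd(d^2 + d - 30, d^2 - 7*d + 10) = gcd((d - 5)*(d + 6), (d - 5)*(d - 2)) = d - 5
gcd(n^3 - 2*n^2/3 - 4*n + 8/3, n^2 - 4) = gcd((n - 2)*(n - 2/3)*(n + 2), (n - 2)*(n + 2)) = n^2 - 4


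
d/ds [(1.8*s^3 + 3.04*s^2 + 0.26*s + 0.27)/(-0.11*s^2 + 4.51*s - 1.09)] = (-0.198*s^4 + 16.236*s^3 + 7.853*s^2 - 6.5678*s - 1.5011)/(0.0121*s^4 - 0.9922*s^3 + 20.5799*s^2 - 9.8318*s + 1.1881)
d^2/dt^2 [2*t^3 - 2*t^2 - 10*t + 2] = 12*t - 4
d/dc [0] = 0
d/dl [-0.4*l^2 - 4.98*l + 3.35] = -0.8*l - 4.98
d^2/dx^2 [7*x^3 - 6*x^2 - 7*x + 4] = 42*x - 12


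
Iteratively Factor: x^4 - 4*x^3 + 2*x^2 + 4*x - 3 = (x - 3)*(x^3 - x^2 - x + 1) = (x - 3)*(x - 1)*(x^2 - 1) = (x - 3)*(x - 1)*(x + 1)*(x - 1)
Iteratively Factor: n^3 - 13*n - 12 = (n - 4)*(n^2 + 4*n + 3) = (n - 4)*(n + 1)*(n + 3)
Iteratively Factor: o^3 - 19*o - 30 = (o + 2)*(o^2 - 2*o - 15) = (o - 5)*(o + 2)*(o + 3)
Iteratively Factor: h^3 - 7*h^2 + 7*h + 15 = (h - 3)*(h^2 - 4*h - 5) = (h - 5)*(h - 3)*(h + 1)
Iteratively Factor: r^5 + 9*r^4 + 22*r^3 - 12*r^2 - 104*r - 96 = (r + 2)*(r^4 + 7*r^3 + 8*r^2 - 28*r - 48) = (r + 2)*(r + 3)*(r^3 + 4*r^2 - 4*r - 16) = (r - 2)*(r + 2)*(r + 3)*(r^2 + 6*r + 8) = (r - 2)*(r + 2)*(r + 3)*(r + 4)*(r + 2)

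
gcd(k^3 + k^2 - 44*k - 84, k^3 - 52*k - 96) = k^2 + 8*k + 12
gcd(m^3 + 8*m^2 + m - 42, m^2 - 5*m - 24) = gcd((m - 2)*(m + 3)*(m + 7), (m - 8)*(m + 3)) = m + 3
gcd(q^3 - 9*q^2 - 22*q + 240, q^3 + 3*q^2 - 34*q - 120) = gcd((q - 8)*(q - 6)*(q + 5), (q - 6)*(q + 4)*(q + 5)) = q^2 - q - 30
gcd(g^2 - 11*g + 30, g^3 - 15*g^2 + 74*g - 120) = g^2 - 11*g + 30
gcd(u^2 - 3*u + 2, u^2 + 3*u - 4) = u - 1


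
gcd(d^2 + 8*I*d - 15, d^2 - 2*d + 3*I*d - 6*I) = d + 3*I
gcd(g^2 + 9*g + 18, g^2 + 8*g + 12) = g + 6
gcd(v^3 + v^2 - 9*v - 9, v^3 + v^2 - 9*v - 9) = v^3 + v^2 - 9*v - 9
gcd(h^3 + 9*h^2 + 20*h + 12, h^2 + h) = h + 1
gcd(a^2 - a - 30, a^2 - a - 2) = 1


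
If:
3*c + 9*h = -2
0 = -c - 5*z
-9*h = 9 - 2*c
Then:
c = 7/5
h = -31/45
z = -7/25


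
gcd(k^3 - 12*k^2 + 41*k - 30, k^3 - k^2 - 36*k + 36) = k^2 - 7*k + 6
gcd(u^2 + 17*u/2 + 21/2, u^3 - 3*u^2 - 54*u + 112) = u + 7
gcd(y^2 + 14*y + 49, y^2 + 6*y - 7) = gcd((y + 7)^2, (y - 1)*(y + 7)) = y + 7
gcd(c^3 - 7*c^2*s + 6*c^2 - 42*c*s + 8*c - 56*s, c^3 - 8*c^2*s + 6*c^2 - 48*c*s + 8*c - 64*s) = c^2 + 6*c + 8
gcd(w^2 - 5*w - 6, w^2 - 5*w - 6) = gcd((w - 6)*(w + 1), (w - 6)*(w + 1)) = w^2 - 5*w - 6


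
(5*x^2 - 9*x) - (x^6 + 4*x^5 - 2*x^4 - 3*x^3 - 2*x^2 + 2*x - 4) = -x^6 - 4*x^5 + 2*x^4 + 3*x^3 + 7*x^2 - 11*x + 4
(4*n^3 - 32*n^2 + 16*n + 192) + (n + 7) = 4*n^3 - 32*n^2 + 17*n + 199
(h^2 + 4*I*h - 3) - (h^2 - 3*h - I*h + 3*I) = 3*h + 5*I*h - 3 - 3*I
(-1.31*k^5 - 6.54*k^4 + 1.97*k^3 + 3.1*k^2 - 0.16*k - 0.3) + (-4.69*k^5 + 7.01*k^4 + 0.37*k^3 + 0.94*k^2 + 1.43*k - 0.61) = -6.0*k^5 + 0.47*k^4 + 2.34*k^3 + 4.04*k^2 + 1.27*k - 0.91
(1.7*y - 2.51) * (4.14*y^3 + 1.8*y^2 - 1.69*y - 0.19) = 7.038*y^4 - 7.3314*y^3 - 7.391*y^2 + 3.9189*y + 0.4769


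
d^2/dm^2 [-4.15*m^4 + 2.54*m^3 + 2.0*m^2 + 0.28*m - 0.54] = -49.8*m^2 + 15.24*m + 4.0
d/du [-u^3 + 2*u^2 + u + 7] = -3*u^2 + 4*u + 1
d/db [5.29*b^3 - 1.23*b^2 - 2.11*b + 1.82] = 15.87*b^2 - 2.46*b - 2.11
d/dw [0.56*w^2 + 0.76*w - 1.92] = 1.12*w + 0.76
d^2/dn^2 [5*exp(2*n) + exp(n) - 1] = (20*exp(n) + 1)*exp(n)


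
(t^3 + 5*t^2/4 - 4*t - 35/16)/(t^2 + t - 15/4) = (8*t^2 - 10*t - 7)/(4*(2*t - 3))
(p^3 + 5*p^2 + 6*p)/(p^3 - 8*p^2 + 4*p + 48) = p*(p + 3)/(p^2 - 10*p + 24)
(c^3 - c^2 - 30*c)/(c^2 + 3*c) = (c^2 - c - 30)/(c + 3)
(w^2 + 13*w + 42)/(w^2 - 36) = (w + 7)/(w - 6)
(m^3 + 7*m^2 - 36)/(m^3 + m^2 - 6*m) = (m + 6)/m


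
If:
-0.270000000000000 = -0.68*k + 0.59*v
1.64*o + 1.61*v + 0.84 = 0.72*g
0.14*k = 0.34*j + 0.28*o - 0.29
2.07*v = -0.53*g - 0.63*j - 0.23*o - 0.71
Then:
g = -6.39539111378103*v - 3.71599902459649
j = 3.47798173106911*v + 2.78176131499463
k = 0.867647058823529*v + 0.397058823529412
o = -3.78944000117216*v - 2.14360932787163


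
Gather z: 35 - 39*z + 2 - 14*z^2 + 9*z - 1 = -14*z^2 - 30*z + 36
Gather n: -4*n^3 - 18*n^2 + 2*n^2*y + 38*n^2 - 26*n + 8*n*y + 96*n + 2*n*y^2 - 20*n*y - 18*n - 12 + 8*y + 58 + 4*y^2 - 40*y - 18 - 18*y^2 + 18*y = -4*n^3 + n^2*(2*y + 20) + n*(2*y^2 - 12*y + 52) - 14*y^2 - 14*y + 28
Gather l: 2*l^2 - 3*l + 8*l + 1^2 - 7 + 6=2*l^2 + 5*l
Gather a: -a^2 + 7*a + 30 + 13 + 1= -a^2 + 7*a + 44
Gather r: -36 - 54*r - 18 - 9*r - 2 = -63*r - 56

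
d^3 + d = d*(d - I)*(d + I)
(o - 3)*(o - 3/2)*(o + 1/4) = o^3 - 17*o^2/4 + 27*o/8 + 9/8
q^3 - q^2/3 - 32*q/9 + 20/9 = (q - 5/3)*(q - 2/3)*(q + 2)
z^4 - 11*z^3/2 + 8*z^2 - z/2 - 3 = (z - 3)*(z - 2)*(z - 1)*(z + 1/2)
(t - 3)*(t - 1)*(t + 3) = t^3 - t^2 - 9*t + 9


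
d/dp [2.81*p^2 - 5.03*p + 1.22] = 5.62*p - 5.03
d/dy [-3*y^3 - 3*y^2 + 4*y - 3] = -9*y^2 - 6*y + 4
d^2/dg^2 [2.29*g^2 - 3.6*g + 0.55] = 4.58000000000000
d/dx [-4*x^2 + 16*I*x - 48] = -8*x + 16*I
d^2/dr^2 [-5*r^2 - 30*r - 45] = -10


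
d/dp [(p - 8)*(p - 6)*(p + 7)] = 3*p^2 - 14*p - 50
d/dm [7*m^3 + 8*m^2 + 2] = m*(21*m + 16)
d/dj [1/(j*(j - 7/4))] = 4*(7 - 8*j)/(j^2*(16*j^2 - 56*j + 49))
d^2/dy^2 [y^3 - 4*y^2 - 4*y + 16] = 6*y - 8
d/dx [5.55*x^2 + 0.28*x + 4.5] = 11.1*x + 0.28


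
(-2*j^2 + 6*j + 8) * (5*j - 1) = -10*j^3 + 32*j^2 + 34*j - 8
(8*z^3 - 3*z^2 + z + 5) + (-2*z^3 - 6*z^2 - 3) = 6*z^3 - 9*z^2 + z + 2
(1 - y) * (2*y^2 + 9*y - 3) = -2*y^3 - 7*y^2 + 12*y - 3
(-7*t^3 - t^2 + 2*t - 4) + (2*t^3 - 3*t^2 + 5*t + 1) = -5*t^3 - 4*t^2 + 7*t - 3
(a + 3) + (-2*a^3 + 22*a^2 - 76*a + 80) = -2*a^3 + 22*a^2 - 75*a + 83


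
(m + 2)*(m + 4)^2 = m^3 + 10*m^2 + 32*m + 32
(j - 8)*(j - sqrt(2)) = j^2 - 8*j - sqrt(2)*j + 8*sqrt(2)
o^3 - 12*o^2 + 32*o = o*(o - 8)*(o - 4)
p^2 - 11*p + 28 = (p - 7)*(p - 4)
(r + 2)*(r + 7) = r^2 + 9*r + 14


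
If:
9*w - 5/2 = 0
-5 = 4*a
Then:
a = -5/4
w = 5/18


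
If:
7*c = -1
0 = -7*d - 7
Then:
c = -1/7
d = -1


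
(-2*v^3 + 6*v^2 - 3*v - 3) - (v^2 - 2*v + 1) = -2*v^3 + 5*v^2 - v - 4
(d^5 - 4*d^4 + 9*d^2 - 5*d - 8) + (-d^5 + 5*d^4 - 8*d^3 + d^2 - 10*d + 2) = d^4 - 8*d^3 + 10*d^2 - 15*d - 6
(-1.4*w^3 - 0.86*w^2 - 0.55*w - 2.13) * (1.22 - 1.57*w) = 2.198*w^4 - 0.3578*w^3 - 0.1857*w^2 + 2.6731*w - 2.5986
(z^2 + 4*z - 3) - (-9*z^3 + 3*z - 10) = 9*z^3 + z^2 + z + 7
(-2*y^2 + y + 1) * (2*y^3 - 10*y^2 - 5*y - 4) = -4*y^5 + 22*y^4 + 2*y^3 - 7*y^2 - 9*y - 4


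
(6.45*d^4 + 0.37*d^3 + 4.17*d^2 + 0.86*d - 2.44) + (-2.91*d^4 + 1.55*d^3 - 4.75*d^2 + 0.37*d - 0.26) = 3.54*d^4 + 1.92*d^3 - 0.58*d^2 + 1.23*d - 2.7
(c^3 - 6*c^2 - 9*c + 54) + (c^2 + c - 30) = c^3 - 5*c^2 - 8*c + 24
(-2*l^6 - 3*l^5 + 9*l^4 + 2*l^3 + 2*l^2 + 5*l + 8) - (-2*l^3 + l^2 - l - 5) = -2*l^6 - 3*l^5 + 9*l^4 + 4*l^3 + l^2 + 6*l + 13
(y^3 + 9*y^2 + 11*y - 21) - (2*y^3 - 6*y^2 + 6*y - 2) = -y^3 + 15*y^2 + 5*y - 19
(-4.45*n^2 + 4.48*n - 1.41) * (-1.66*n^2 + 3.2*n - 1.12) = 7.387*n^4 - 21.6768*n^3 + 21.6606*n^2 - 9.5296*n + 1.5792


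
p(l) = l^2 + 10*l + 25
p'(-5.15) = -0.30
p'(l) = 2*l + 10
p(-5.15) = 0.02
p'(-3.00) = 4.00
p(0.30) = 28.09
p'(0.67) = 11.34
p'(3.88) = 17.76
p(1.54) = 42.77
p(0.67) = 32.15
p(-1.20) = 14.44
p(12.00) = 289.00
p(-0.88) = 16.97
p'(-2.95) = 4.10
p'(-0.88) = 8.24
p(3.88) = 78.85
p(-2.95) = 4.20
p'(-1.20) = 7.60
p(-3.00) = 4.00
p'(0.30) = 10.60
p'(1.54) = 13.08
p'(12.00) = 34.00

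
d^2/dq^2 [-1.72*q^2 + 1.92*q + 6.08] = -3.44000000000000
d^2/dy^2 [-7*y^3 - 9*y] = -42*y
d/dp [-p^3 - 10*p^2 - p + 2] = -3*p^2 - 20*p - 1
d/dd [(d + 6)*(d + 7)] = 2*d + 13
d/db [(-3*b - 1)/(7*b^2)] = (3*b + 2)/(7*b^3)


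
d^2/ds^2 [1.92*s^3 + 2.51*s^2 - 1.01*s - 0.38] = 11.52*s + 5.02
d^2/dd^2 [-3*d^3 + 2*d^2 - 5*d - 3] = 4 - 18*d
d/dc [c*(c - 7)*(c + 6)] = 3*c^2 - 2*c - 42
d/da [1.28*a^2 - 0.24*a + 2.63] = 2.56*a - 0.24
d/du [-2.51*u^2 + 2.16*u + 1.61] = 2.16 - 5.02*u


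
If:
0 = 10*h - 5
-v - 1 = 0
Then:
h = 1/2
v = -1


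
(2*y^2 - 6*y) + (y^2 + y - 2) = 3*y^2 - 5*y - 2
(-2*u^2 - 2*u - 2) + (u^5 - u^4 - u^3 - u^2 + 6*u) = u^5 - u^4 - u^3 - 3*u^2 + 4*u - 2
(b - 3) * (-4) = 12 - 4*b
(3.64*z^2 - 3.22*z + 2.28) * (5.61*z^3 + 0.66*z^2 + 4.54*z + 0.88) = 20.4204*z^5 - 15.6618*z^4 + 27.1912*z^3 - 9.9108*z^2 + 7.5176*z + 2.0064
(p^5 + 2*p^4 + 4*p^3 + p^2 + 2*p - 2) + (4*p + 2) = p^5 + 2*p^4 + 4*p^3 + p^2 + 6*p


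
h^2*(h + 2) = h^3 + 2*h^2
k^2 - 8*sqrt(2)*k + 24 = (k - 6*sqrt(2))*(k - 2*sqrt(2))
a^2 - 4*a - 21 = (a - 7)*(a + 3)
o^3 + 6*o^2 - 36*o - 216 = (o - 6)*(o + 6)^2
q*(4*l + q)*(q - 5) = 4*l*q^2 - 20*l*q + q^3 - 5*q^2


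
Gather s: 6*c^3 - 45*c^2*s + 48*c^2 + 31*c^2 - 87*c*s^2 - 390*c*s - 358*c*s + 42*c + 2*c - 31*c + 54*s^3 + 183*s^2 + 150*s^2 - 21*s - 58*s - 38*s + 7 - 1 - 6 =6*c^3 + 79*c^2 + 13*c + 54*s^3 + s^2*(333 - 87*c) + s*(-45*c^2 - 748*c - 117)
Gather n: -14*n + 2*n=-12*n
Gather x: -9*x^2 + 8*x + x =-9*x^2 + 9*x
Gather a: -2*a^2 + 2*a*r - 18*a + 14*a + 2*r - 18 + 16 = -2*a^2 + a*(2*r - 4) + 2*r - 2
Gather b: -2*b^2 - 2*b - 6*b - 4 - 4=-2*b^2 - 8*b - 8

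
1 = 1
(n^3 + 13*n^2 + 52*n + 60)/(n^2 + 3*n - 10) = (n^2 + 8*n + 12)/(n - 2)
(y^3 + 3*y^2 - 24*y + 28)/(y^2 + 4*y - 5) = (y^3 + 3*y^2 - 24*y + 28)/(y^2 + 4*y - 5)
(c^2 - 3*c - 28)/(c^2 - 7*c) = (c + 4)/c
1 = 1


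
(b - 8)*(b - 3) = b^2 - 11*b + 24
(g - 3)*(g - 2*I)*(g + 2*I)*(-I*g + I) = -I*g^4 + 4*I*g^3 - 7*I*g^2 + 16*I*g - 12*I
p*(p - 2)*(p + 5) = p^3 + 3*p^2 - 10*p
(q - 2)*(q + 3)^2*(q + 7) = q^4 + 11*q^3 + 25*q^2 - 39*q - 126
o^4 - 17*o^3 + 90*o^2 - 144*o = o*(o - 8)*(o - 6)*(o - 3)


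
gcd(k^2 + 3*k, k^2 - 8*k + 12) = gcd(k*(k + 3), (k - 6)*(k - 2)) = 1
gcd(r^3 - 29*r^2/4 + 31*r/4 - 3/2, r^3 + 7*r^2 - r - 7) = r - 1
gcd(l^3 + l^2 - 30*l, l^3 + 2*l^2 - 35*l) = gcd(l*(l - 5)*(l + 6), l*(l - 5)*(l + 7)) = l^2 - 5*l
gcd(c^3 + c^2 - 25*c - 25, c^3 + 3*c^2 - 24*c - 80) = c - 5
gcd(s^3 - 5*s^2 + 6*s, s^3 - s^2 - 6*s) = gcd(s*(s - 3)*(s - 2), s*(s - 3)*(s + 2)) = s^2 - 3*s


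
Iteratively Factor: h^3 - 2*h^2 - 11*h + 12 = (h - 4)*(h^2 + 2*h - 3) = (h - 4)*(h + 3)*(h - 1)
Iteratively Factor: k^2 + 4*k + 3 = (k + 1)*(k + 3)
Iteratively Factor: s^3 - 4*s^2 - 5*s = (s)*(s^2 - 4*s - 5) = s*(s - 5)*(s + 1)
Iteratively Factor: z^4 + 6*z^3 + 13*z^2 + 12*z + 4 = (z + 1)*(z^3 + 5*z^2 + 8*z + 4) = (z + 1)*(z + 2)*(z^2 + 3*z + 2) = (z + 1)*(z + 2)^2*(z + 1)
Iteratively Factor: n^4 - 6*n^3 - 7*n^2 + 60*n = (n - 5)*(n^3 - n^2 - 12*n) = (n - 5)*(n - 4)*(n^2 + 3*n) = (n - 5)*(n - 4)*(n + 3)*(n)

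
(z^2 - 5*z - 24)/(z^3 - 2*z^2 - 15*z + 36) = (z^2 - 5*z - 24)/(z^3 - 2*z^2 - 15*z + 36)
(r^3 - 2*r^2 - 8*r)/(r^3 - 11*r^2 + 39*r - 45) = r*(r^2 - 2*r - 8)/(r^3 - 11*r^2 + 39*r - 45)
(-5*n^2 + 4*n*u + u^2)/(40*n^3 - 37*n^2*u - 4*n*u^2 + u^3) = 1/(-8*n + u)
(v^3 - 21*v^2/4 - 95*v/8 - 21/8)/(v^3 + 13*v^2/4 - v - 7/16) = 2*(2*v^2 - 11*v - 21)/(4*v^2 + 12*v - 7)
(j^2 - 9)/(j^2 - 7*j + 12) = (j + 3)/(j - 4)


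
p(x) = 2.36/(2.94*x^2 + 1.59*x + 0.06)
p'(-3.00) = 0.08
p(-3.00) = 0.11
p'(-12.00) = 0.00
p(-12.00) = 0.01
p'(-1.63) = 0.68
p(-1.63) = 0.45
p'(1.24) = -0.49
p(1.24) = 0.36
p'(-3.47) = 0.05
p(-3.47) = 0.08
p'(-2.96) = 0.08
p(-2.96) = 0.11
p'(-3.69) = 0.04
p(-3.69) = 0.07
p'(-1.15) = 2.72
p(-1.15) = 1.11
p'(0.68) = -2.11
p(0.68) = 0.94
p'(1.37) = -0.38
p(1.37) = 0.30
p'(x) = 2.36*(-5.88*x - 1.59)/(2.94*x^2 + 1.59*x + 0.06)^2 = (-13.8768*x - 3.7524)/(2.94*x^2 + 1.59*x + 0.06)^2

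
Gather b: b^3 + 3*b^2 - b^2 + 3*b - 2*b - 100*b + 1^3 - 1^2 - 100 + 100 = b^3 + 2*b^2 - 99*b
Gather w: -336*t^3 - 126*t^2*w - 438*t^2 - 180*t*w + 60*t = -336*t^3 - 438*t^2 + 60*t + w*(-126*t^2 - 180*t)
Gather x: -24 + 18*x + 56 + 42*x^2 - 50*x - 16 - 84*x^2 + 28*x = -42*x^2 - 4*x + 16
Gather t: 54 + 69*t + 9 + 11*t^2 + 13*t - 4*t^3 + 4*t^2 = -4*t^3 + 15*t^2 + 82*t + 63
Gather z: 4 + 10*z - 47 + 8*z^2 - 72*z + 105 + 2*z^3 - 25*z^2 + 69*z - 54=2*z^3 - 17*z^2 + 7*z + 8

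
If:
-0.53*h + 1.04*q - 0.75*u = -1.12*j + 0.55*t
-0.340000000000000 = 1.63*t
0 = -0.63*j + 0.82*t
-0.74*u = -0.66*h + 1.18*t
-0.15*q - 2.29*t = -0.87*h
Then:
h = -0.59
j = -0.27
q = -0.26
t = -0.21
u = -0.20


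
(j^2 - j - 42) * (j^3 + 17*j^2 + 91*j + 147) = j^5 + 16*j^4 + 32*j^3 - 658*j^2 - 3969*j - 6174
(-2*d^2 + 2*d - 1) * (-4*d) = 8*d^3 - 8*d^2 + 4*d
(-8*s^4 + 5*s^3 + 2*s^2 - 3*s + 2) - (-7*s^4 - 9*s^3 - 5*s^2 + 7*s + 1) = -s^4 + 14*s^3 + 7*s^2 - 10*s + 1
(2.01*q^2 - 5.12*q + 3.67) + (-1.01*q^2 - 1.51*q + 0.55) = 1.0*q^2 - 6.63*q + 4.22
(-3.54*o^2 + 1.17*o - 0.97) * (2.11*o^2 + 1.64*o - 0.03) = -7.4694*o^4 - 3.3369*o^3 - 0.0217000000000001*o^2 - 1.6259*o + 0.0291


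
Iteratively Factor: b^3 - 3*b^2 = (b)*(b^2 - 3*b) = b*(b - 3)*(b)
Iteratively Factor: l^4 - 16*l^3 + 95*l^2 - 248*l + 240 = (l - 3)*(l^3 - 13*l^2 + 56*l - 80) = (l - 4)*(l - 3)*(l^2 - 9*l + 20) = (l - 4)^2*(l - 3)*(l - 5)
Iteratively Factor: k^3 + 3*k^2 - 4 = (k - 1)*(k^2 + 4*k + 4) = (k - 1)*(k + 2)*(k + 2)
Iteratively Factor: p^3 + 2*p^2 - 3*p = (p - 1)*(p^2 + 3*p) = (p - 1)*(p + 3)*(p)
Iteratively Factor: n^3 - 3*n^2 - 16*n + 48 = (n - 3)*(n^2 - 16) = (n - 3)*(n + 4)*(n - 4)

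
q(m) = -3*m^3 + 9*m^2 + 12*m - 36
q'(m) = -9*m^2 + 18*m + 12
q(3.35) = -7.58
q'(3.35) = -28.70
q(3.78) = -24.07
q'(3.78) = -48.56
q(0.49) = -28.31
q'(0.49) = 18.66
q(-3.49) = 159.27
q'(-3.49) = -160.44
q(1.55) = -6.95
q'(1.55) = 18.28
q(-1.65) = -17.82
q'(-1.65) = -42.20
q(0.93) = -19.47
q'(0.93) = 20.96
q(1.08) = -16.32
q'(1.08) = 20.94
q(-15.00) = 11934.00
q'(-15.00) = -2283.00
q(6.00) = -288.00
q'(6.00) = -204.00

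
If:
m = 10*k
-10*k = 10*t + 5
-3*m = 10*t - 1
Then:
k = 3/10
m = 3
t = -4/5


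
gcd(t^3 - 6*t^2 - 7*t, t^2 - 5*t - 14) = t - 7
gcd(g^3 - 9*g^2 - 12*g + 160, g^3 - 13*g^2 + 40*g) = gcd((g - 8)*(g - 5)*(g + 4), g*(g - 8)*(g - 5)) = g^2 - 13*g + 40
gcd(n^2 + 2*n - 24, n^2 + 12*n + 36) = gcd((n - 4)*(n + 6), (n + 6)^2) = n + 6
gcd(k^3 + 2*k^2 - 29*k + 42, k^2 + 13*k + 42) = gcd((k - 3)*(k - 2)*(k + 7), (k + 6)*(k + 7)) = k + 7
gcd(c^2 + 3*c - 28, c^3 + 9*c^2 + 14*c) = c + 7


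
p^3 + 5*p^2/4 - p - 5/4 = (p - 1)*(p + 1)*(p + 5/4)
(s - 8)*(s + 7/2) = s^2 - 9*s/2 - 28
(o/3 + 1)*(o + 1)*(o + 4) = o^3/3 + 8*o^2/3 + 19*o/3 + 4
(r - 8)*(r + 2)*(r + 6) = r^3 - 52*r - 96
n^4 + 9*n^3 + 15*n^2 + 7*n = n*(n + 1)^2*(n + 7)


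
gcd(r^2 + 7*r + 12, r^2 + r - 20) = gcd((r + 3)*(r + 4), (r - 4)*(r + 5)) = 1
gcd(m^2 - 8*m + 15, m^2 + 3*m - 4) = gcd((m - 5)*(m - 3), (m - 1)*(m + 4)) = 1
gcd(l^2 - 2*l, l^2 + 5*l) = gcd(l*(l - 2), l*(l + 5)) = l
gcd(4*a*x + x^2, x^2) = x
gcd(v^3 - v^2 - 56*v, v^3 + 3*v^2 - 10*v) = v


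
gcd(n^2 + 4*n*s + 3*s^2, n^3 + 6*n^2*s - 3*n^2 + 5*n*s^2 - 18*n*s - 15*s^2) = n + s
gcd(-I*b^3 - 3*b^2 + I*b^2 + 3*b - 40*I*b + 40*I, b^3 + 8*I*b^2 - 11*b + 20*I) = b + 5*I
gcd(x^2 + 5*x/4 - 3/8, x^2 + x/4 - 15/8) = x + 3/2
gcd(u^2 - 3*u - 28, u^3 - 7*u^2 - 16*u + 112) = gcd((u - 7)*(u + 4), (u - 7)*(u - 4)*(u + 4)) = u^2 - 3*u - 28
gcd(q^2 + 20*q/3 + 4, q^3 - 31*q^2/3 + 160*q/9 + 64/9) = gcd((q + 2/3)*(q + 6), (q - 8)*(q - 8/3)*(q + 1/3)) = 1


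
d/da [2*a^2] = 4*a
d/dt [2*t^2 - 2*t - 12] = 4*t - 2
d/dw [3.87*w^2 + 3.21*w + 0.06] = 7.74*w + 3.21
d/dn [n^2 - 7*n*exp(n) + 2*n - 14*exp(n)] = -7*n*exp(n) + 2*n - 21*exp(n) + 2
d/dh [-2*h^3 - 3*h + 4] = -6*h^2 - 3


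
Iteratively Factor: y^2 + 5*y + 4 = (y + 4)*(y + 1)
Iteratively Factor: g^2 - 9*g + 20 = (g - 4)*(g - 5)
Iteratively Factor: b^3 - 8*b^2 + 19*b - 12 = (b - 4)*(b^2 - 4*b + 3) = (b - 4)*(b - 1)*(b - 3)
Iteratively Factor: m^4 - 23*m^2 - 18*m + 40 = (m - 1)*(m^3 + m^2 - 22*m - 40) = (m - 1)*(m + 4)*(m^2 - 3*m - 10) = (m - 1)*(m + 2)*(m + 4)*(m - 5)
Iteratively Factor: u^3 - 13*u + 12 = (u - 3)*(u^2 + 3*u - 4) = (u - 3)*(u - 1)*(u + 4)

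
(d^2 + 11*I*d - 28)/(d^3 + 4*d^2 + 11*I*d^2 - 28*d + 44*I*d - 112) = 1/(d + 4)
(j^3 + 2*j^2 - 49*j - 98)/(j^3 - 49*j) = (j + 2)/j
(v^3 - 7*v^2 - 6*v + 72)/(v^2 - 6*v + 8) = (v^2 - 3*v - 18)/(v - 2)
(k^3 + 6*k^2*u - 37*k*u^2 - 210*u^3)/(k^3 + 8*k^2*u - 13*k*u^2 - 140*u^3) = (-k + 6*u)/(-k + 4*u)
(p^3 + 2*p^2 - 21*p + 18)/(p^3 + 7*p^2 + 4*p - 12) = (p - 3)/(p + 2)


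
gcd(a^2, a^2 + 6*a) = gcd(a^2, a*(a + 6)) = a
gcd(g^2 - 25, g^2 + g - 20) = g + 5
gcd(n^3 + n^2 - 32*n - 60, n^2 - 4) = n + 2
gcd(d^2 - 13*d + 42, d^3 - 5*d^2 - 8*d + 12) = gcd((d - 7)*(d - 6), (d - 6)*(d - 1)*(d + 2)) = d - 6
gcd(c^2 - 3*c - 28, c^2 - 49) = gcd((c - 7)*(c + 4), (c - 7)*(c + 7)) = c - 7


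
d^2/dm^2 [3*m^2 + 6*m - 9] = 6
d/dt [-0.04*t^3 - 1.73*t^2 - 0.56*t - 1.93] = -0.12*t^2 - 3.46*t - 0.56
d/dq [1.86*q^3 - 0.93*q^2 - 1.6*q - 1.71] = 5.58*q^2 - 1.86*q - 1.6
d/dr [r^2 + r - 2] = 2*r + 1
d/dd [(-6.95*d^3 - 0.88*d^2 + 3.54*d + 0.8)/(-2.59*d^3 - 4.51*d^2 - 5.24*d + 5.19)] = (29.0653*d^4 + 91.1732*d^3 - 81.4189*d^2 - 1.9184*d + 22.5646)/(6.7081*d^6 + 23.3618*d^5 + 47.4833*d^4 + 20.3806*d^3 - 19.3562*d^2 - 54.3912*d + 26.9361)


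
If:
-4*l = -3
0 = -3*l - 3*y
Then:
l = 3/4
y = -3/4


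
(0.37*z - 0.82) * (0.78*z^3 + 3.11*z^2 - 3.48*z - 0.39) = 0.2886*z^4 + 0.5111*z^3 - 3.8378*z^2 + 2.7093*z + 0.3198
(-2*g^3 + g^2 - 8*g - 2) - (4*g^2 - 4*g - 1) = -2*g^3 - 3*g^2 - 4*g - 1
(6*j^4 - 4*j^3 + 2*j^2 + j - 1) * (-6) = -36*j^4 + 24*j^3 - 12*j^2 - 6*j + 6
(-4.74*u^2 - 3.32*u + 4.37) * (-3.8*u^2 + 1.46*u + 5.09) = 18.012*u^4 + 5.6956*u^3 - 45.5798*u^2 - 10.5186*u + 22.2433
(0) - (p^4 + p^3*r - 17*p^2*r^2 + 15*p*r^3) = -p^4 - p^3*r + 17*p^2*r^2 - 15*p*r^3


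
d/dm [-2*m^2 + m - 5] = 1 - 4*m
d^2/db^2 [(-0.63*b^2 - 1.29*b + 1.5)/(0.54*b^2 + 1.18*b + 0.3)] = (2.22044604925031e-16*b^4 + 0.0505440000000013*b^3 + 3.23676*b^2 + 6.98868*b + 4.49112)/(0.157464*b^6 + 1.032264*b^5 + 2.518128*b^4 + 2.789992*b^3 + 1.39896*b^2 + 0.3186*b + 0.027)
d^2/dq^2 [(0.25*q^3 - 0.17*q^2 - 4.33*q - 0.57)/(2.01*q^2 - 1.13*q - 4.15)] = (-30.950308*q^3 - 15.291222*q^2 - 183.110574*q + 23.790444)/(8.120601*q^6 - 13.695939*q^5 - 42.599538*q^4 + 55.112473*q^3 + 87.95427*q^2 - 58.384275*q - 71.473375)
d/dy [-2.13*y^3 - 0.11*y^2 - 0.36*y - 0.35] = -6.39*y^2 - 0.22*y - 0.36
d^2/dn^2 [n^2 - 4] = 2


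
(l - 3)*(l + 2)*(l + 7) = l^3 + 6*l^2 - 13*l - 42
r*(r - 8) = r^2 - 8*r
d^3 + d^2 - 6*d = d*(d - 2)*(d + 3)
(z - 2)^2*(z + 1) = z^3 - 3*z^2 + 4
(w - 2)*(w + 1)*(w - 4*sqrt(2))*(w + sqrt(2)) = w^4 - 3*sqrt(2)*w^3 - w^3 - 10*w^2 + 3*sqrt(2)*w^2 + 8*w + 6*sqrt(2)*w + 16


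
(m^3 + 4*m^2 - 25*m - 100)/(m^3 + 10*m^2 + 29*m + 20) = (m - 5)/(m + 1)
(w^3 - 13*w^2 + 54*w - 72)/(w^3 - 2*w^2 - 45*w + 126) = (w - 4)/(w + 7)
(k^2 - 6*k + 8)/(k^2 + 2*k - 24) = (k - 2)/(k + 6)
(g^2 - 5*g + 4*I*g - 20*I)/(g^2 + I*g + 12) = (g - 5)/(g - 3*I)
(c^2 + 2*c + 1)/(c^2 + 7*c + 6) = (c + 1)/(c + 6)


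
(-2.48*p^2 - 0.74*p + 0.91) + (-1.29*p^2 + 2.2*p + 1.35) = -3.77*p^2 + 1.46*p + 2.26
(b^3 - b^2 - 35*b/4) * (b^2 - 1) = b^5 - b^4 - 39*b^3/4 + b^2 + 35*b/4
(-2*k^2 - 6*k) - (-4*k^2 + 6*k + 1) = 2*k^2 - 12*k - 1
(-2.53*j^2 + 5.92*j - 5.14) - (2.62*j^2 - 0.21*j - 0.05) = -5.15*j^2 + 6.13*j - 5.09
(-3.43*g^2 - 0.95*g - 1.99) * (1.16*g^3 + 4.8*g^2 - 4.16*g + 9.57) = -3.9788*g^5 - 17.566*g^4 + 7.4004*g^3 - 38.4251*g^2 - 0.8131*g - 19.0443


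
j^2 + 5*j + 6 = (j + 2)*(j + 3)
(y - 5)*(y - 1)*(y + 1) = y^3 - 5*y^2 - y + 5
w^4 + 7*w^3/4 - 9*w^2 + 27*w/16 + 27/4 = (w - 3/2)^2*(w + 3/4)*(w + 4)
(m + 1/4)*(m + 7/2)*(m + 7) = m^3 + 43*m^2/4 + 217*m/8 + 49/8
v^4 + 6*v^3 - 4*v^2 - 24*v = v*(v - 2)*(v + 2)*(v + 6)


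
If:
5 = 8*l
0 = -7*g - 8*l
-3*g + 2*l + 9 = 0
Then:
No Solution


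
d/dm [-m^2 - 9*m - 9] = -2*m - 9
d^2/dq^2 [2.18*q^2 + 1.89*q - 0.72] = 4.36000000000000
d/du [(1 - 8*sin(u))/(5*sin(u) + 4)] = -37*cos(u)/(5*sin(u) + 4)^2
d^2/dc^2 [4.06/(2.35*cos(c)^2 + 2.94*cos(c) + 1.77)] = (-89.6854*(1 - cos(c)^2)^2 - 84.1516200000001*cos(c)^3 - 12.385436*cos(c)^2 + 189.430668*cos(c) + 126.096292)/(2.35*cos(c)^2 + 2.94*cos(c) + 1.77)^3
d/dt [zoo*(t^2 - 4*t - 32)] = zoo*(t - 2)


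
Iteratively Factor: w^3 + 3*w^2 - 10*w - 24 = (w + 2)*(w^2 + w - 12) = (w - 3)*(w + 2)*(w + 4)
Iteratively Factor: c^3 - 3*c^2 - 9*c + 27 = (c - 3)*(c^2 - 9) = (c - 3)^2*(c + 3)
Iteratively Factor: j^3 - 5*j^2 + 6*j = (j)*(j^2 - 5*j + 6) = j*(j - 2)*(j - 3)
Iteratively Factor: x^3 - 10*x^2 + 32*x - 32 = (x - 4)*(x^2 - 6*x + 8) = (x - 4)^2*(x - 2)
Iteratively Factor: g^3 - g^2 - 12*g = (g)*(g^2 - g - 12) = g*(g + 3)*(g - 4)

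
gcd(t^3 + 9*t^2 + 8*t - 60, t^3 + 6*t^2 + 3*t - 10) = t + 5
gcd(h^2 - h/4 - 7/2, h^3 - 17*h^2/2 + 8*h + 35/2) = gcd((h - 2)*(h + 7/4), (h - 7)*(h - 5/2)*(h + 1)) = 1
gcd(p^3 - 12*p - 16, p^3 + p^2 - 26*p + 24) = p - 4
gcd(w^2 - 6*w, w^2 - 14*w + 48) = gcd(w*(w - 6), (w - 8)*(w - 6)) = w - 6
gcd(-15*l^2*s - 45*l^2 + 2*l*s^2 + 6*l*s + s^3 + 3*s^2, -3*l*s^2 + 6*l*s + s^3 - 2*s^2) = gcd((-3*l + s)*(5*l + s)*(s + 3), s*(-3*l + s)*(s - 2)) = -3*l + s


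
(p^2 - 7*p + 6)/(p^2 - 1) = (p - 6)/(p + 1)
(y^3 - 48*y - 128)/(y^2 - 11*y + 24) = (y^2 + 8*y + 16)/(y - 3)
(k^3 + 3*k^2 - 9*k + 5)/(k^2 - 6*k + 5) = (k^2 + 4*k - 5)/(k - 5)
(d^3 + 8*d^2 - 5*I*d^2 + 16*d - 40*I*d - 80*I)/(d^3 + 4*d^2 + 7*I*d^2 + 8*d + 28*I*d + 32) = (d^2 + d*(4 - 5*I) - 20*I)/(d^2 + 7*I*d + 8)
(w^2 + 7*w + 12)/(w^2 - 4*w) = (w^2 + 7*w + 12)/(w*(w - 4))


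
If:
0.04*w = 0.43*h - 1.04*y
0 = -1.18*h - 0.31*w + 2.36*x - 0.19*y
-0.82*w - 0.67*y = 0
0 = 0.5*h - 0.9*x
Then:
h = 0.00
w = 0.00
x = 0.00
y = 0.00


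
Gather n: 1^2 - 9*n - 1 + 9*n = 0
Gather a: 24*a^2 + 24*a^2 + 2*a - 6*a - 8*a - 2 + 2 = 48*a^2 - 12*a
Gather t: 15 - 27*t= 15 - 27*t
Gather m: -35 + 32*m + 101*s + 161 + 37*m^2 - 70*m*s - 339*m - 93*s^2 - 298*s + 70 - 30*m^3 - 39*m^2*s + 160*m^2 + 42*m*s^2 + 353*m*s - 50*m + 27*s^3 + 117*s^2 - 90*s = -30*m^3 + m^2*(197 - 39*s) + m*(42*s^2 + 283*s - 357) + 27*s^3 + 24*s^2 - 287*s + 196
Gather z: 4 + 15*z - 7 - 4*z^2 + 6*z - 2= -4*z^2 + 21*z - 5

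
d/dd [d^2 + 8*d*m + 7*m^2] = 2*d + 8*m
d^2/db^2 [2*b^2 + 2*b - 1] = 4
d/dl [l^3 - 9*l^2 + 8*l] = 3*l^2 - 18*l + 8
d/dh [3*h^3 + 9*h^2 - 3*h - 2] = 9*h^2 + 18*h - 3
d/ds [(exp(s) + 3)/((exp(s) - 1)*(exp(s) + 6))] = (-exp(2*s) - 6*exp(s) - 21)*exp(s)/(exp(4*s) + 10*exp(3*s) + 13*exp(2*s) - 60*exp(s) + 36)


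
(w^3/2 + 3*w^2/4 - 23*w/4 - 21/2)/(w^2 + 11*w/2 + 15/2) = (2*w^2 - 3*w - 14)/(2*(2*w + 5))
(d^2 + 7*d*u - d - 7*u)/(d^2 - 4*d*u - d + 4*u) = (-d - 7*u)/(-d + 4*u)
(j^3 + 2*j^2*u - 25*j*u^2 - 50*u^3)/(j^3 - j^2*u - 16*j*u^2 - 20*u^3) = (j + 5*u)/(j + 2*u)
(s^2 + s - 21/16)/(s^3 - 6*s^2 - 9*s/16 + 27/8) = (4*s + 7)/(4*s^2 - 21*s - 18)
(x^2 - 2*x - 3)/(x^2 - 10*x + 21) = (x + 1)/(x - 7)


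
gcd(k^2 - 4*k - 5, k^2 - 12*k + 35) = k - 5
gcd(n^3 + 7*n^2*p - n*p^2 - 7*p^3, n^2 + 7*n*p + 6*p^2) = n + p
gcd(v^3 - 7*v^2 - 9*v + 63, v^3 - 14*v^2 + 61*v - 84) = v^2 - 10*v + 21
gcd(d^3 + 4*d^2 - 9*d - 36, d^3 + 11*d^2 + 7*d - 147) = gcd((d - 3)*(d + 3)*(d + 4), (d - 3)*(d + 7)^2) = d - 3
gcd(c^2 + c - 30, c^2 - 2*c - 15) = c - 5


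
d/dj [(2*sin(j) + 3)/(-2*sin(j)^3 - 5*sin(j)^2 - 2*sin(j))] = 2*(18*sin(j) - sin(3*j) - 7*cos(2*j) + 10)*cos(j)/((sin(j) + 2)^2*(2*sin(j) + 1)^2*sin(j)^2)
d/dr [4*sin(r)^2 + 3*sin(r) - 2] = (8*sin(r) + 3)*cos(r)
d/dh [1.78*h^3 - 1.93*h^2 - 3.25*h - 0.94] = 5.34*h^2 - 3.86*h - 3.25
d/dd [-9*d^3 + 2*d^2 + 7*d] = -27*d^2 + 4*d + 7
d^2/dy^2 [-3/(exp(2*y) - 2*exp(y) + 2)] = 6*(-4*(1 - exp(y))^2*exp(y) + (2*exp(y) - 1)*(exp(2*y) - 2*exp(y) + 2))*exp(y)/(exp(2*y) - 2*exp(y) + 2)^3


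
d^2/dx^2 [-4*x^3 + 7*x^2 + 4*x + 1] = 14 - 24*x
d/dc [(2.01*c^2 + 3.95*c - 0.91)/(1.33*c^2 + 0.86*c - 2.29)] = (-3.5249*c^2 - 6.7852*c - 8.2629)/(1.7689*c^4 + 2.2876*c^3 - 5.3518*c^2 - 3.9388*c + 5.2441)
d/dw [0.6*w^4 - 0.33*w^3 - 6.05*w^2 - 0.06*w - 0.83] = 2.4*w^3 - 0.99*w^2 - 12.1*w - 0.06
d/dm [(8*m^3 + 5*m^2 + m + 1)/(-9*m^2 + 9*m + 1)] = 2*(-36*m^4 + 72*m^3 + 39*m^2 + 14*m - 4)/(81*m^4 - 162*m^3 + 63*m^2 + 18*m + 1)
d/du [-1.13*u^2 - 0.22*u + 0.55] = -2.26*u - 0.22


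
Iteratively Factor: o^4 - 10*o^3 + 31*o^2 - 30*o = (o - 2)*(o^3 - 8*o^2 + 15*o) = (o - 5)*(o - 2)*(o^2 - 3*o) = (o - 5)*(o - 3)*(o - 2)*(o)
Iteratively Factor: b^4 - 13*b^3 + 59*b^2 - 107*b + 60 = (b - 4)*(b^3 - 9*b^2 + 23*b - 15) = (b - 4)*(b - 3)*(b^2 - 6*b + 5) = (b - 4)*(b - 3)*(b - 1)*(b - 5)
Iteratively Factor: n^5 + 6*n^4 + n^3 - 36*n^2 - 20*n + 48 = (n - 2)*(n^4 + 8*n^3 + 17*n^2 - 2*n - 24) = (n - 2)*(n + 4)*(n^3 + 4*n^2 + n - 6) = (n - 2)*(n - 1)*(n + 4)*(n^2 + 5*n + 6) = (n - 2)*(n - 1)*(n + 3)*(n + 4)*(n + 2)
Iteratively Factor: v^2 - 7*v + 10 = (v - 5)*(v - 2)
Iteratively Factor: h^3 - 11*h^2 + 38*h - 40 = (h - 5)*(h^2 - 6*h + 8) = (h - 5)*(h - 4)*(h - 2)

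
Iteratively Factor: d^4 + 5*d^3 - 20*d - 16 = (d + 1)*(d^3 + 4*d^2 - 4*d - 16) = (d - 2)*(d + 1)*(d^2 + 6*d + 8) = (d - 2)*(d + 1)*(d + 2)*(d + 4)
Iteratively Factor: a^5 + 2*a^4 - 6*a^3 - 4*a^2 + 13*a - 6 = (a - 1)*(a^4 + 3*a^3 - 3*a^2 - 7*a + 6) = (a - 1)*(a + 2)*(a^3 + a^2 - 5*a + 3) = (a - 1)^2*(a + 2)*(a^2 + 2*a - 3) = (a - 1)^2*(a + 2)*(a + 3)*(a - 1)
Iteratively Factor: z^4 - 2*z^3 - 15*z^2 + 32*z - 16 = (z - 1)*(z^3 - z^2 - 16*z + 16) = (z - 1)^2*(z^2 - 16) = (z - 1)^2*(z + 4)*(z - 4)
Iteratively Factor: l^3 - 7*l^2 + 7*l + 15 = (l - 5)*(l^2 - 2*l - 3) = (l - 5)*(l - 3)*(l + 1)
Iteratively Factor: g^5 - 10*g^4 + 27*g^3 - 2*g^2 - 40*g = (g - 5)*(g^4 - 5*g^3 + 2*g^2 + 8*g) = g*(g - 5)*(g^3 - 5*g^2 + 2*g + 8) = g*(g - 5)*(g - 4)*(g^2 - g - 2) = g*(g - 5)*(g - 4)*(g + 1)*(g - 2)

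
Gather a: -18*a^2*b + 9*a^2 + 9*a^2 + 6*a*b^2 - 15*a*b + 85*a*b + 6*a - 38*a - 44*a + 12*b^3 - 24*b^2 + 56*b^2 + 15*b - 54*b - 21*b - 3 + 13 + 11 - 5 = a^2*(18 - 18*b) + a*(6*b^2 + 70*b - 76) + 12*b^3 + 32*b^2 - 60*b + 16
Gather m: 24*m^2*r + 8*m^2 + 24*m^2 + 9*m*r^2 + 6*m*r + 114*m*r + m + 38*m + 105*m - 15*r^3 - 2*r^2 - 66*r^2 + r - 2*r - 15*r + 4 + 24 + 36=m^2*(24*r + 32) + m*(9*r^2 + 120*r + 144) - 15*r^3 - 68*r^2 - 16*r + 64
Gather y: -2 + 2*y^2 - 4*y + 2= 2*y^2 - 4*y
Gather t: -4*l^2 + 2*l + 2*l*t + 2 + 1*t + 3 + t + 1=-4*l^2 + 2*l + t*(2*l + 2) + 6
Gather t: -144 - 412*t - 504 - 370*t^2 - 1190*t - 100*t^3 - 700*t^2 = -100*t^3 - 1070*t^2 - 1602*t - 648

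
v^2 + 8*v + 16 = (v + 4)^2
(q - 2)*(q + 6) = q^2 + 4*q - 12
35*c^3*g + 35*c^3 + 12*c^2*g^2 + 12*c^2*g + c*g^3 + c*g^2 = (5*c + g)*(7*c + g)*(c*g + c)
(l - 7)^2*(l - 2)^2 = l^4 - 18*l^3 + 109*l^2 - 252*l + 196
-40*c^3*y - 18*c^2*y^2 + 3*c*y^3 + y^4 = y*(-4*c + y)*(2*c + y)*(5*c + y)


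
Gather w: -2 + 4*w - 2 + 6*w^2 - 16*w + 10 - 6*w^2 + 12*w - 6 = 0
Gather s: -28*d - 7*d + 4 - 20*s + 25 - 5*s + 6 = -35*d - 25*s + 35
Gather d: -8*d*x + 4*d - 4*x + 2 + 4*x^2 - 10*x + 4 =d*(4 - 8*x) + 4*x^2 - 14*x + 6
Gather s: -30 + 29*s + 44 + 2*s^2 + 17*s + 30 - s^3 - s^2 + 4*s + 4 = -s^3 + s^2 + 50*s + 48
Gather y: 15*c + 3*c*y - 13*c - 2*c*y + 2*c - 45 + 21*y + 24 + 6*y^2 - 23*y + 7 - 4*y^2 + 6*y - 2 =4*c + 2*y^2 + y*(c + 4) - 16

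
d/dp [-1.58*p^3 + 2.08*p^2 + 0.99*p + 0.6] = -4.74*p^2 + 4.16*p + 0.99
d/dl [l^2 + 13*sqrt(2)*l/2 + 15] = 2*l + 13*sqrt(2)/2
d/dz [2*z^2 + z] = 4*z + 1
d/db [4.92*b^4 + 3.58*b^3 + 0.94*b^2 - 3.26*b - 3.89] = 19.68*b^3 + 10.74*b^2 + 1.88*b - 3.26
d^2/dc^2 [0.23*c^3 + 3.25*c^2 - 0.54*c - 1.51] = 1.38*c + 6.5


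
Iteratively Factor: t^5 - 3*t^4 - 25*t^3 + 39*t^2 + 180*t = (t)*(t^4 - 3*t^3 - 25*t^2 + 39*t + 180) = t*(t - 4)*(t^3 + t^2 - 21*t - 45) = t*(t - 4)*(t + 3)*(t^2 - 2*t - 15) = t*(t - 4)*(t + 3)^2*(t - 5)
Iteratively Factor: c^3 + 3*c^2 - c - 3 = (c - 1)*(c^2 + 4*c + 3) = (c - 1)*(c + 1)*(c + 3)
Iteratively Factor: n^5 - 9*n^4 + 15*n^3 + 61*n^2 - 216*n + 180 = (n - 3)*(n^4 - 6*n^3 - 3*n^2 + 52*n - 60) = (n - 3)*(n - 2)*(n^3 - 4*n^2 - 11*n + 30) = (n - 3)*(n - 2)^2*(n^2 - 2*n - 15) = (n - 5)*(n - 3)*(n - 2)^2*(n + 3)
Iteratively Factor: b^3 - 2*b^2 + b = (b - 1)*(b^2 - b) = (b - 1)^2*(b)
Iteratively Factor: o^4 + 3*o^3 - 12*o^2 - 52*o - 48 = (o + 2)*(o^3 + o^2 - 14*o - 24) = (o + 2)*(o + 3)*(o^2 - 2*o - 8) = (o + 2)^2*(o + 3)*(o - 4)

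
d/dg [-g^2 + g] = 1 - 2*g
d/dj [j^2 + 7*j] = 2*j + 7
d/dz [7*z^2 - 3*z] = 14*z - 3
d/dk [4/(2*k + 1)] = -8/(2*k + 1)^2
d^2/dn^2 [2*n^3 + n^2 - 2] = 12*n + 2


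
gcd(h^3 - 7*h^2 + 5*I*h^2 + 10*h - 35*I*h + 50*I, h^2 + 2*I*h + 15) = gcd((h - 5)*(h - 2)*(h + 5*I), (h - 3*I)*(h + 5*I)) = h + 5*I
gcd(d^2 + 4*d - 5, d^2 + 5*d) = d + 5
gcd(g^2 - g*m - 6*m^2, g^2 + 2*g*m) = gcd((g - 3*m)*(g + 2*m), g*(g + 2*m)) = g + 2*m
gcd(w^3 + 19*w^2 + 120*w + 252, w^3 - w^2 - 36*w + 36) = w + 6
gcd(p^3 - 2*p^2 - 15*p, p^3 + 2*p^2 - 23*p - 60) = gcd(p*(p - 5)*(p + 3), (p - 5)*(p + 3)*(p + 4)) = p^2 - 2*p - 15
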